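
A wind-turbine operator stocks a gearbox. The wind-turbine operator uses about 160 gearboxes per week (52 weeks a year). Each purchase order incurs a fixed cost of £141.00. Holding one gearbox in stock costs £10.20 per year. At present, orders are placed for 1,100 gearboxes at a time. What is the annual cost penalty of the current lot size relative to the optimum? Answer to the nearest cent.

Annual demand D = 160 × 52 = 8,320.
EOQ = √(2DS/H) = √(2 × 8,320 × 141 / 10.2) ≈ 479.61.
Cost at Q* = (D/Q*)S + (Q*/2)H = √(2DSH) ≈ £4,892.00.
Cost at Q = 1,100: (8,320/1,100)×141 + (1,100/2)×10.2 = £1,066.47 + £5,610.00 = £6,676.47.
Excess = £6,676.47 − £4,892.00 = £1,784.47.

Extra cost ≈ £1,784.47 per year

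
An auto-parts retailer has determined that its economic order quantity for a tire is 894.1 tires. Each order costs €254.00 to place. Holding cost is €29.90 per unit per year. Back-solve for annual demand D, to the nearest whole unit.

The basic EOQ model gives Q* = √(2DS/H); rearrange for the unknown.
From Q* = √(2DS/H): D = Q*²H / (2S) = 894.1² × 29.9 / (2 × 254) = 47052.171.

D ≈ 47,052 tires per year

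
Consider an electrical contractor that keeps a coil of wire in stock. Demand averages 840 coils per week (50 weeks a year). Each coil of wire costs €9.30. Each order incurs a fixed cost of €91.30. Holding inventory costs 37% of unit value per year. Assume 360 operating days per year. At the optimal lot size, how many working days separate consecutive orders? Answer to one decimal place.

Annual demand D = 840 × 50 = 42,000.
Holding cost H = 0.37 × €9.30 = €3.4410 per unit per year.
The optimal lot size = √(2DS/H) = √(2 × 42,000 × 91.3 / 3.441) ≈ 1492.91.
Cycle time = Q*/D × 360 = 1492.91 / 42,000 × 360 ≈ 12.796 days.

T ≈ 12.8 days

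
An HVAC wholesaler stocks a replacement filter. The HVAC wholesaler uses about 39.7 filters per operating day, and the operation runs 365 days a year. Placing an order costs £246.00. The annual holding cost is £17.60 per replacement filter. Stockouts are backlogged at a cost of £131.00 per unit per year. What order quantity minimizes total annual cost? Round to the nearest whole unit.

Annual demand D = 39.7 × 365 = 14,490.5.
With planned backorders, Q* = √(2DS/H) · √((H+B)/B).
√(2DS/H) = √(2 × 14,490.5 × 246 / 17.6) = 636.455.
√((H+B)/B) = √((17.6+131)/131) = 1.0651.
Q* ≈ 677.863.

Q* ≈ 678 filters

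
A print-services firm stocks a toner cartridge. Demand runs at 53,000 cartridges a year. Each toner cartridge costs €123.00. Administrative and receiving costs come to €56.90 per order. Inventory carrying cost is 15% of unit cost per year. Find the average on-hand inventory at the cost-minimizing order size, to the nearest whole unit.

Holding cost H = 0.15 × €123.00 = €18.4500 per unit per year.
EOQ = √(2DS/H) = √(2 × 53,000 × 56.9 / 18.45) ≈ 571.76.
Average inventory = Q*/2 ≈ 571.76 / 2 = 285.878.

Average inventory ≈ 286 cartridges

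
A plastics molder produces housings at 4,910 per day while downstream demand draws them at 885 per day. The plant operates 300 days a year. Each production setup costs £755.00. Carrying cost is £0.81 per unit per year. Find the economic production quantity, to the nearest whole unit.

Q* ≈ 24,572 housings

Annual demand D = 885 × 300 = 265,500.
Production build-up factor (1 − d/p) = 1 − 885/4,910 = 0.8198.
Q* = √(2DS / (H(1 − d/p))) = √(2 × 265,500 × 755 / (0.81 × 0.8198)).
= √(400,905,000 / 0.664) ≈ 24571.747.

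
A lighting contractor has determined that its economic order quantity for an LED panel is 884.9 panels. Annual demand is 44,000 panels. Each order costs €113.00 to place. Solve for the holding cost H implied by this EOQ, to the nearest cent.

The basic EOQ model gives Q* = √(2DS/H); rearrange for the unknown.
From Q* = √(2DS/H): H = 2DS / Q*² = 2 × 44,000 × 113 / 884.9² = 12.6991.

H ≈ €12.70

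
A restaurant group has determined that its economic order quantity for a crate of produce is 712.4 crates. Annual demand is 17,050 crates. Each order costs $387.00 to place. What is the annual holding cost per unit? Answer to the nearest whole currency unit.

H ≈ $26

Invert the EOQ relation Q*² = 2DS/H.
From Q* = √(2DS/H): H = 2DS / Q*² = 2 × 17,050 × 387 / 712.4² = 26.0026.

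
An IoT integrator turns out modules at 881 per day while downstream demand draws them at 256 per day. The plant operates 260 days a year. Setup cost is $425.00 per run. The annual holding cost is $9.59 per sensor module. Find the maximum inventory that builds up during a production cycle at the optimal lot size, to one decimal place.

Annual demand D = 256 × 260 = 66,560.
Production build-up factor (1 − d/p) = 1 − 256/881 = 0.7094.
Q* = √(2DS / (H(1 − d/p))) = √(2 × 66,560 × 425 / (9.59 × 0.7094)).
= √(56,576,000 / 6.8033) ≈ 2883.731.
Maximum inventory = Q*(1 − d/p) = 2883.731 × 0.7094 ≈ 2045.780.

I_max ≈ 2,045.8 modules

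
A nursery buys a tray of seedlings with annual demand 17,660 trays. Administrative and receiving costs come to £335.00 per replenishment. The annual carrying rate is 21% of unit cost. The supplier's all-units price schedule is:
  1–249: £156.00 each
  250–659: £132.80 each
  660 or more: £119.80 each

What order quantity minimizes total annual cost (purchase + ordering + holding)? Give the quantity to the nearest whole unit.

Holding cost per unit per year at price C is H = 0.21·C.
Evaluate total cost at each tier's feasible EOQ or, if the EOQ is below the tier, at the tier's minimum quantity.
Tier 1 (£156.00): EOQ = 601.0 exceeds tier's upper bound 249, so this tier is dominated.
EOQ at £132.80 = 651.4 (feasible in tier 2): TC = 17,660×£132.80 + (17,660/651.4)×335 + (651.4/2)×0.21×£132.80 = £2,363,413.25.
EOQ at £119.80 = 685.8 (feasible in tier 3): TC = 17,660×£119.80 + (17,660/685.8)×335 + (685.8/2)×0.21×£119.80 = £2,132,921.25.
Lowest total cost is £2,132,921.25 at Q = 685.8.

Q* ≈ 686 trays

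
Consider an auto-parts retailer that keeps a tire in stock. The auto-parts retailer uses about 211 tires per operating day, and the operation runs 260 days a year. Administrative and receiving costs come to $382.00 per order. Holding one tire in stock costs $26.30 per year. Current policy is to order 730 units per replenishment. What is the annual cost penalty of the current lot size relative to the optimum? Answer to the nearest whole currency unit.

Extra cost ≈ $5,106 per year

Annual demand D = 211 × 260 = 54,860.
EOQ = √(2DS/H) = √(2 × 54,860 × 382 / 26.3) ≈ 1262.40.
Cost at Q* = (D/Q*)S + (Q*/2)H = √(2DSH) ≈ $33,201.10.
Cost at Q = 730: (54,860/730)×382 + (730/2)×26.3 = $28,707.56 + $9,599.50 = $38,307.06.
Excess = $38,307.06 − $33,201.10 = $5,105.96.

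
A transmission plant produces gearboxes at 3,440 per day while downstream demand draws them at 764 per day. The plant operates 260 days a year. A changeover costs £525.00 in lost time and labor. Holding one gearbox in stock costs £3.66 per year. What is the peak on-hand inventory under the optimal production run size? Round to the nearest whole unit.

I_max ≈ 6,658 gearboxes

Annual demand D = 764 × 260 = 198,640.
Production build-up factor (1 − d/p) = 1 − 764/3,440 = 0.7779.
Q* = √(2DS / (H(1 − d/p))) = √(2 × 198,640 × 525 / (3.66 × 0.7779)).
= √(208,572,000 / 2.8471) ≈ 8559.012.
Maximum inventory = Q*(1 − d/p) = 8559.012 × 0.7779 ≈ 6658.115.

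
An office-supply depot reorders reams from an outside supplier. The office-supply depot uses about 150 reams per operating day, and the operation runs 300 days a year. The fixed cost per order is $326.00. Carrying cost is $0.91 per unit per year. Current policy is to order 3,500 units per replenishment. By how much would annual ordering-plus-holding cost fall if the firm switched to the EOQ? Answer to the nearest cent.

Annual demand D = 150 × 300 = 45,000.
EOQ = √(2DS/H) = √(2 × 45,000 × 326 / 0.91) ≈ 5678.18.
Cost at Q* = (D/Q*)S + (Q*/2)H = √(2DSH) ≈ $5,167.15.
Cost at Q = 3,500: (45,000/3,500)×326 + (3,500/2)×0.91 = $4,191.43 + $1,592.50 = $5,783.93.
Excess = $5,783.93 − $5,167.15 = $616.78.

Extra cost ≈ $616.78 per year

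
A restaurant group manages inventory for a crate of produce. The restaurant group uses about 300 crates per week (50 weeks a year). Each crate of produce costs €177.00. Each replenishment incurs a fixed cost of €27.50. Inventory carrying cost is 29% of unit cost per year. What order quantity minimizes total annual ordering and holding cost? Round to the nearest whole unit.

Annual demand D = 300 × 50 = 15,000.
Holding cost H = 0.29 × €177.00 = €51.3300 per unit per year.
EOQ = √(2DS / H) = √(2 × 15,000 × 27.5 / 51.33).
= √(825,000 / 51.33) = √16,072.4722 ≈ 126.777.

Q* ≈ 127 crates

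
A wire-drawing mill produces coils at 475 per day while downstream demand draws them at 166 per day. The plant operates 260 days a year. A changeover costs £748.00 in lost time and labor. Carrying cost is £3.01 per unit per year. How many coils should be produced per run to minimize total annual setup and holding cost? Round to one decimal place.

Q* ≈ 5,742.4 coils

Annual demand D = 166 × 260 = 43,160.
Production build-up factor (1 − d/p) = 1 − 166/475 = 0.6505.
Q* = √(2DS / (H(1 − d/p))) = √(2 × 43,160 × 748 / (3.01 × 0.6505)).
= √(64,567,360 / 1.9581) ≈ 5742.366.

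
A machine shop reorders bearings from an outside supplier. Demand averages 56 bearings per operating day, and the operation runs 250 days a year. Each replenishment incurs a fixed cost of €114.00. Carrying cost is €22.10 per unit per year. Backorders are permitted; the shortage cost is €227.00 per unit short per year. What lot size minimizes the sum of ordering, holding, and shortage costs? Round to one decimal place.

Q* ≈ 398.1 bearings

Annual demand D = 56 × 250 = 14,000.
With planned backorders, Q* = √(2DS/H) · √((H+B)/B).
√(2DS/H) = √(2 × 14,000 × 114 / 22.1) = 380.045.
√((H+B)/B) = √((22.1+227)/227) = 1.0475.
Q* ≈ 398.116.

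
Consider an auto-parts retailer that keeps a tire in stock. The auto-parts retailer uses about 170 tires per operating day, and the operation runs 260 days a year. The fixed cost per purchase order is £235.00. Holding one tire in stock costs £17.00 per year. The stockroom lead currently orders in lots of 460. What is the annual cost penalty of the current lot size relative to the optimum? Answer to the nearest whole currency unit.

Annual demand D = 170 × 260 = 44,200.
EOQ = √(2DS/H) = √(2 × 44,200 × 235 / 17) ≈ 1105.44.
Cost at Q* = (D/Q*)S + (Q*/2)H = √(2DSH) ≈ £18,792.50.
Cost at Q = 460: (44,200/460)×235 + (460/2)×17 = £22,580.43 + £3,910.00 = £26,490.43.
Excess = £26,490.43 − £18,792.50 = £7,697.94.

Extra cost ≈ £7,698 per year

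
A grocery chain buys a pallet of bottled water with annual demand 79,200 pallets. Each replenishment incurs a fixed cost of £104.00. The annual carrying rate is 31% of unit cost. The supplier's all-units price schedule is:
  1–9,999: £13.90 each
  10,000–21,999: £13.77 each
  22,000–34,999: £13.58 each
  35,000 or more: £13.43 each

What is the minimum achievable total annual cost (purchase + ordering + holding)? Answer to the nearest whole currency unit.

Holding cost per unit per year at price C is H = 0.31·C.
For each price level, check whether its EOQ is feasible; otherwise the best quantity at that price is the breakpoint.
EOQ at £13.90 = 1955.3 (feasible in tier 1): TC = 79,200×£13.90 + (79,200/1955.3)×104 + (1955.3/2)×0.31×£13.90 = £1,109,305.24.
EOQ at £13.77 = 1964.5 < 10000, so use break Q=10000: TC = 79,200×£13.77 + (79,200/10000.0)×104 + (10000.0/2)×0.31×£13.77 = £1,112,751.18.
EOQ at £13.58 = 1978.2 < 22000, so use break Q=22000: TC = 79,200×£13.58 + (79,200/22000.0)×104 + (22000.0/2)×0.31×£13.58 = £1,122,218.20.
EOQ at £13.43 = 1989.2 < 35000, so use break Q=35000: TC = 79,200×£13.43 + (79,200/35000.0)×104 + (35000.0/2)×0.31×£13.43 = £1,136,749.09.
Lowest total cost among the candidates is at Q = 1955.3.

TC* ≈ £1,109,305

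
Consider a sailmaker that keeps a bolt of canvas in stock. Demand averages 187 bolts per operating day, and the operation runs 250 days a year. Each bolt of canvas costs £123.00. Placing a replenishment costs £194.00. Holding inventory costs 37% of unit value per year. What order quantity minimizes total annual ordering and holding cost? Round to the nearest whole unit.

Annual demand D = 187 × 250 = 46,750.
Holding cost H = 0.37 × £123.00 = £45.5100 per unit per year.
EOQ = √(2DS / H) = √(2 × 46,750 × 194 / 45.51).
= √(18,139,000 / 45.51) = √398,571.7425 ≈ 631.325.

Q* ≈ 631 bolts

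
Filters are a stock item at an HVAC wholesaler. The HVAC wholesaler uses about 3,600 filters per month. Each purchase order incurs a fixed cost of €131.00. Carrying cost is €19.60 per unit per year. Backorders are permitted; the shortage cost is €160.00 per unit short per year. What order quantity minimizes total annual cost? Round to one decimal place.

Annual demand D = 3,600 × 12 = 43,200.
With planned backorders, Q* = √(2DS/H) · √((H+B)/B).
√(2DS/H) = √(2 × 43,200 × 131 / 19.6) = 759.914.
√((H+B)/B) = √((19.6+160)/160) = 1.0595.
Q* ≈ 805.115.

Q* ≈ 805.1 filters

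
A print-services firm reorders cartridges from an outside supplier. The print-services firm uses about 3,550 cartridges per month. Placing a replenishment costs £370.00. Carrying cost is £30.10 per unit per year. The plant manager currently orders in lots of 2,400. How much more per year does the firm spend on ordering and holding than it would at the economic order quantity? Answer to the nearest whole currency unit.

Annual demand D = 3,550 × 12 = 42,600.
EOQ = √(2DS/H) = √(2 × 42,600 × 370 / 30.1) ≈ 1023.38.
Cost at Q* = (D/Q*)S + (Q*/2)H = √(2DSH) ≈ £30,803.77.
Cost at Q = 2,400: (42,600/2,400)×370 + (2,400/2)×30.1 = £6,567.50 + £36,120.00 = £42,687.50.
Excess = £42,687.50 − £30,803.77 = £11,883.73.

Extra cost ≈ £11,884 per year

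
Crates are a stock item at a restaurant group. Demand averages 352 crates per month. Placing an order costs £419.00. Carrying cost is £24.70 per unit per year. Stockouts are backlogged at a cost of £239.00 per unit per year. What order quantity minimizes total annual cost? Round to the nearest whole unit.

Annual demand D = 352 × 12 = 4,224.
With planned backorders, Q* = √(2DS/H) · √((H+B)/B).
√(2DS/H) = √(2 × 4,224 × 419 / 24.7) = 378.561.
√((H+B)/B) = √((24.7+239)/239) = 1.0504.
Q* ≈ 397.641.

Q* ≈ 398 crates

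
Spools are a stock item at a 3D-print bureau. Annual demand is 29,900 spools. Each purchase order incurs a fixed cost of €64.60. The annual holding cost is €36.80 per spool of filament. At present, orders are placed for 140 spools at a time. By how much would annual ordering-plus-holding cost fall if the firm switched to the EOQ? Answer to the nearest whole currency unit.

EOQ = √(2DS/H) = √(2 × 29,900 × 64.6 / 36.8) ≈ 324.00.
Cost at Q* = (D/Q*)S + (Q*/2)H = √(2DSH) ≈ €11,923.14.
Cost at Q = 140: (29,900/140)×64.6 + (140/2)×36.8 = €13,796.71 + €2,576.00 = €16,372.71.
Excess = €16,372.71 − €11,923.14 = €4,449.57.

Extra cost ≈ €4,450 per year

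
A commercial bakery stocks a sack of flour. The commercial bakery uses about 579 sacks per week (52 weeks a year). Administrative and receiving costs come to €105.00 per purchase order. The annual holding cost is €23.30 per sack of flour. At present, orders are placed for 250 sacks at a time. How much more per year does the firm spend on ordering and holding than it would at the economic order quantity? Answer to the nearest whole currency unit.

Extra cost ≈ €3,420 per year

Annual demand D = 579 × 52 = 30,108.
EOQ = √(2DS/H) = √(2 × 30,108 × 105 / 23.3) ≈ 520.92.
Cost at Q* = (D/Q*)S + (Q*/2)H = √(2DSH) ≈ €12,137.48.
Cost at Q = 250: (30,108/250)×105 + (250/2)×23.3 = €12,645.36 + €2,912.50 = €15,557.86.
Excess = €15,557.86 − €12,137.48 = €3,420.38.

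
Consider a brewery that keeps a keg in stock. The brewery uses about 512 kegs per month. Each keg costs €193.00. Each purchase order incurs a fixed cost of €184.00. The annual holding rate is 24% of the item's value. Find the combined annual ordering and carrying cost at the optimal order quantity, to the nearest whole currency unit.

Annual demand D = 512 × 12 = 6,144.
Holding cost H = 0.24 × €193.00 = €46.3200 per unit per year.
Q* = √(2DS/H) = √(2 × 6,144 × 184 / 46.32) ≈ 220.94.
At Q*, ordering cost (D/Q*)S equals holding cost (Q*/2)H, each = √(DSH/2).
Minimum total = √(2DSH) = √(2 × 6,144 × 184 × 46.32) ≈ 10233.726.

TC* ≈ €10,234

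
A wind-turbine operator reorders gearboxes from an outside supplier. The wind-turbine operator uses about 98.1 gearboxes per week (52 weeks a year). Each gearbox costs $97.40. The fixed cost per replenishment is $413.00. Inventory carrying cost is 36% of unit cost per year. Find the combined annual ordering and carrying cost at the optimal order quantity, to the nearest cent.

Annual demand D = 98.1 × 52 = 5,101.2.
Holding cost H = 0.36 × $97.40 = $35.0640 per unit per year.
The optimal lot size = √(2DS/H) = √(2 × 5,101.2 × 413 / 35.064) ≈ 346.65.
At the optimum the two cost components are equal, so total cost = 2·(Q*/2)H = Q*·H.
Minimum total = √(2DSH) = √(2 × 5,101.2 × 413 × 35.064) ≈ 12155.055.

TC* ≈ $12,155.05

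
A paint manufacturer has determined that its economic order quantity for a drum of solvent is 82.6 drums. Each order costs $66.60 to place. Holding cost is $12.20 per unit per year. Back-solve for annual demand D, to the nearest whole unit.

Invert the EOQ relation Q*² = 2DS/H.
From Q* = √(2DS/H): D = Q*²H / (2S) = 82.6² × 12.2 / (2 × 66.6) = 624.907.

D ≈ 625 drums per year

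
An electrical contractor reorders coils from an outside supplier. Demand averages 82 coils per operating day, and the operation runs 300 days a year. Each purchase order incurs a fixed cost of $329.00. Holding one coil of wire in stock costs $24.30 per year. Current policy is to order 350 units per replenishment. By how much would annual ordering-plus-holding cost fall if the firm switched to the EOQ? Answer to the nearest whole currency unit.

Extra cost ≈ $7,544 per year

Annual demand D = 82 × 300 = 24,600.
EOQ = √(2DS/H) = √(2 × 24,600 × 329 / 24.3) ≈ 816.16.
Cost at Q* = (D/Q*)S + (Q*/2)H = √(2DSH) ≈ $19,832.78.
Cost at Q = 350: (24,600/350)×329 + (350/2)×24.3 = $23,124.00 + $4,252.50 = $27,376.50.
Excess = $27,376.50 − $19,832.78 = $7,543.72.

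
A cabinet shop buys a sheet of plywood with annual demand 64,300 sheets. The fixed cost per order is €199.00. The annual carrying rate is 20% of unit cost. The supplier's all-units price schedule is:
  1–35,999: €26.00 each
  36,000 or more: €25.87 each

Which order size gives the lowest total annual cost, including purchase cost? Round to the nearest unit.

Holding cost per unit per year at price C is H = 0.20·C.
For each price level, check whether its EOQ is feasible; otherwise the best quantity at that price is the breakpoint.
EOQ at €26.00 = 2218.4 (feasible in tier 1): TC = 64,300×€26.00 + (64,300/2218.4)×199 + (2218.4/2)×0.20×€26.00 = €1,683,335.83.
EOQ at €25.87 = 2224.0 < 36000, so use break Q=36000: TC = 64,300×€25.87 + (64,300/36000.0)×199 + (36000.0/2)×0.20×€25.87 = €1,756,928.44.
Lowest total cost is €1,683,335.83 at Q = 2218.4.

Q* ≈ 2,218 sheets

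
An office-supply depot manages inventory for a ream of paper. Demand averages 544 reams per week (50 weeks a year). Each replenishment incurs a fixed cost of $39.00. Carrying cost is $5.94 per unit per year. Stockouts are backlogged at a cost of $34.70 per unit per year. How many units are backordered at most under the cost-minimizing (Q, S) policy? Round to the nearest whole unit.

Annual demand D = 544 × 50 = 27,200.
With planned backorders, Q* = √(2DS/H) · √((H+B)/B).
√(2DS/H) = √(2 × 27,200 × 39 / 5.94) = 597.638.
√((H+B)/B) = √((5.94+34.7)/34.7) = 1.0822.
Q* ≈ 646.771.
S* = Q* · H/(H+B) = 646.771 × 5.94/40.64 ≈ 94.533.

S* ≈ 95 reams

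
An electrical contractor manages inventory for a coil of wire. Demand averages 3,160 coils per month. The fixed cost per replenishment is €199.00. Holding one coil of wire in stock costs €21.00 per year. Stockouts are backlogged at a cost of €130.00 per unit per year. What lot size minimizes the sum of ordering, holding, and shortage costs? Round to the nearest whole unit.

Annual demand D = 3,160 × 12 = 37,920.
With planned backorders, Q* = √(2DS/H) · √((H+B)/B).
√(2DS/H) = √(2 × 37,920 × 199 / 21) = 847.747.
√((H+B)/B) = √((21+130)/130) = 1.0777.
Q* ≈ 913.656.

Q* ≈ 914 coils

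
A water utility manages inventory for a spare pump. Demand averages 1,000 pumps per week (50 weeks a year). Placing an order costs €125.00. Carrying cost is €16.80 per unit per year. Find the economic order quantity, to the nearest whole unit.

Q* ≈ 863 pumps

Annual demand D = 1,000 × 50 = 50,000.
EOQ = √(2DS / H) = √(2 × 50,000 × 125 / 16.8).
= √(12,500,000 / 16.8) = √744,047.619 ≈ 862.582.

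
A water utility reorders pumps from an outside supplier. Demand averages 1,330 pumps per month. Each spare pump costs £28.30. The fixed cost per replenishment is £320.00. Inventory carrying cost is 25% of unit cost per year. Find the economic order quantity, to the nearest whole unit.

Q* ≈ 1,202 pumps

Annual demand D = 1,330 × 12 = 15,960.
Holding cost H = 0.25 × £28.30 = £7.0750 per unit per year.
EOQ = √(2DS / H) = √(2 × 15,960 × 320 / 7.075).
= √(10,214,400 / 7.075) = √1,443,731.4488 ≈ 1201.554.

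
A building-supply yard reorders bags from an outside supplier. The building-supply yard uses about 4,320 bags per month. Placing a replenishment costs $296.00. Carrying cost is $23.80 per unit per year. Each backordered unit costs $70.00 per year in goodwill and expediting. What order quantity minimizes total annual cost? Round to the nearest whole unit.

Q* ≈ 1,314 bags

Annual demand D = 4,320 × 12 = 51,840.
With planned backorders, Q* = √(2DS/H) · √((H+B)/B).
√(2DS/H) = √(2 × 51,840 × 296 / 23.8) = 1135.546.
√((H+B)/B) = √((23.8+70)/70) = 1.1576.
Q* ≈ 1314.490.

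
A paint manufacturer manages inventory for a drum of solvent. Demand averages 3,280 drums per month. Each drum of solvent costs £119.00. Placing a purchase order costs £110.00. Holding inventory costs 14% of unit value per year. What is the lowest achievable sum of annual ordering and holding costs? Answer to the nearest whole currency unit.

Annual demand D = 3,280 × 12 = 39,360.
Holding cost H = 0.14 × £119.00 = £16.6600 per unit per year.
Q* = √(2DS/H) = √(2 × 39,360 × 110 / 16.66) ≈ 720.94.
At Q*, ordering cost (D/Q*)S equals holding cost (Q*/2)H, each = √(DSH/2).
Minimum total = √(2DSH) = √(2 × 39,360 × 110 × 16.66) ≈ 12010.923.

TC* ≈ £12,011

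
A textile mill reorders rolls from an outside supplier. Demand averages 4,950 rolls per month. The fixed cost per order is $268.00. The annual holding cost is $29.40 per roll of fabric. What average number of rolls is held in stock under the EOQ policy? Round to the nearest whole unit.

Average inventory ≈ 520 rolls

Annual demand D = 4,950 × 12 = 59,400.
The optimal lot size = √(2DS/H) = √(2 × 59,400 × 268 / 29.4) ≈ 1040.64.
Average inventory = Q*/2 ≈ 1040.64 / 2 = 520.322.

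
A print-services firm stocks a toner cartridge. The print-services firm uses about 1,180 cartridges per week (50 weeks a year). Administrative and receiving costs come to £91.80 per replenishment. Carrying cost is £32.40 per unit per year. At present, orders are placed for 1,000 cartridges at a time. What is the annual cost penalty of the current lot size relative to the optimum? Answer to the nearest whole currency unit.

Extra cost ≈ £2,882 per year

Annual demand D = 1,180 × 50 = 59,000.
EOQ = √(2DS/H) = √(2 × 59,000 × 91.8 / 32.4) ≈ 578.22.
Cost at Q* = (D/Q*)S + (Q*/2)H = √(2DSH) ≈ £18,734.19.
Cost at Q = 1,000: (59,000/1,000)×91.8 + (1,000/2)×32.4 = £5,416.20 + £16,200.00 = £21,616.20.
Excess = £21,616.20 − £18,734.19 = £2,882.01.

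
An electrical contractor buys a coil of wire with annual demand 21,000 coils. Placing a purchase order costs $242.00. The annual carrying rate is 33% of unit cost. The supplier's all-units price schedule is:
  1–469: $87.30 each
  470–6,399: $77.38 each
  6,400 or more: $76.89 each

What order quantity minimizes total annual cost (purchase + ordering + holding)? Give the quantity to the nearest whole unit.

Holding cost per unit per year at price C is H = 0.33·C.
For each price level, check whether its EOQ is feasible; otherwise the best quantity at that price is the breakpoint.
Tier 1 ($87.30): EOQ = 594.0 exceeds tier's upper bound 469, so this tier is dominated.
EOQ at $77.38 = 630.9 (feasible in tier 2): TC = 21,000×$77.38 + (21,000/630.9)×242 + (630.9/2)×0.33×$77.38 = $1,641,090.30.
EOQ at $76.89 = 632.9 < 6400, so use break Q=6400: TC = 21,000×$76.89 + (21,000/6400.0)×242 + (6400.0/2)×0.33×$76.89 = $1,696,679.90.
Lowest total cost is $1,641,090.30 at Q = 630.9.

Q* ≈ 631 coils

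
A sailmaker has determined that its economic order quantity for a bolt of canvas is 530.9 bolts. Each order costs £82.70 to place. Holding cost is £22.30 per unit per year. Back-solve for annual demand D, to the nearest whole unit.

D ≈ 38,001 bolts per year

The basic EOQ model gives Q* = √(2DS/H); rearrange for the unknown.
From Q* = √(2DS/H): D = Q*²H / (2S) = 530.9² × 22.3 / (2 × 82.7) = 38000.981.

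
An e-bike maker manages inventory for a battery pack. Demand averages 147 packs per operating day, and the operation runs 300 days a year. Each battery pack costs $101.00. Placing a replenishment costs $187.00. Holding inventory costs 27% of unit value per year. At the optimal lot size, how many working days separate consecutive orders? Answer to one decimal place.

T ≈ 5.3 days

Annual demand D = 147 × 300 = 44,100.
Holding cost H = 0.27 × $101.00 = $27.2700 per unit per year.
The optimal lot size = √(2DS/H) = √(2 × 44,100 × 187 / 27.27) ≈ 777.70.
Cycle time = Q*/D × 300 = 777.70 / 44,100 × 300 ≈ 5.290 days.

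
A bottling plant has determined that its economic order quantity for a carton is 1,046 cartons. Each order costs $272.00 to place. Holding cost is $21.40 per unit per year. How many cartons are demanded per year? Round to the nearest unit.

D ≈ 43,041 cartons per year

Invert the EOQ relation Q*² = 2DS/H.
From Q* = √(2DS/H): D = Q*²H / (2S) = 1,046² × 21.4 / (2 × 272) = 43040.593.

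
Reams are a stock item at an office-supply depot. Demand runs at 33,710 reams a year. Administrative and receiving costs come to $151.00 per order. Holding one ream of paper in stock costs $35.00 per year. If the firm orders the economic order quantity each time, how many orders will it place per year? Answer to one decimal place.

Q* = √(2DS/H) = √(2 × 33,710 × 151 / 35) ≈ 539.32.
Orders per year = D / Q* = 33,710 / 539.32 ≈ 62.504.

N ≈ 62.5 orders per year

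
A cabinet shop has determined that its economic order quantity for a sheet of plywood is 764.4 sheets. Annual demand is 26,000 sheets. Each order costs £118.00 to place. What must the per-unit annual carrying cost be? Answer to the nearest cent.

H ≈ £10.50

Invert the EOQ relation Q*² = 2DS/H.
From Q* = √(2DS/H): H = 2DS / Q*² = 2 × 26,000 × 118 / 764.4² = 10.5013.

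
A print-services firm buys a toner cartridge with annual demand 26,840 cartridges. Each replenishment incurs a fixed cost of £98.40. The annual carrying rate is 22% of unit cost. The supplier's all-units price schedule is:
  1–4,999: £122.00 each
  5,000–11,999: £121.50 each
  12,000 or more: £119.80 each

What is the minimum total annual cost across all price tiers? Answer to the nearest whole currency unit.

Holding cost per unit per year at price C is H = 0.22·C.
For each price level, check whether its EOQ is feasible; otherwise the best quantity at that price is the breakpoint.
EOQ at £122.00 = 443.6 (feasible in tier 1): TC = 26,840×£122.00 + (26,840/443.6)×98.4 + (443.6/2)×0.22×£122.00 = £3,286,386.80.
EOQ at £121.50 = 444.5 < 5000, so use break Q=5000: TC = 26,840×£121.50 + (26,840/5000.0)×98.4 + (5000.0/2)×0.22×£121.50 = £3,328,413.21.
EOQ at £119.80 = 447.7 < 12000, so use break Q=12000: TC = 26,840×£119.80 + (26,840/12000.0)×98.4 + (12000.0/2)×0.22×£119.80 = £3,373,788.09.
Lowest total cost among the candidates is at Q = 443.6.

TC* ≈ £3,286,387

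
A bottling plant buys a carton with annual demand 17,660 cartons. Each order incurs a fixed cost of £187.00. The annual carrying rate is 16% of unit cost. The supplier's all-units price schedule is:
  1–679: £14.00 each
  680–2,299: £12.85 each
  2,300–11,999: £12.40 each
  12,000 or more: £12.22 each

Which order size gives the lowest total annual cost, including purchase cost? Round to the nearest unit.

Holding cost per unit per year at price C is H = 0.16·C.
For each price level, check whether its EOQ is feasible; otherwise the best quantity at that price is the breakpoint.
Tier 1 (£14.00): EOQ = 1717.1 exceeds tier's upper bound 679, so this tier is dominated.
EOQ at £12.85 = 1792.3 (feasible in tier 2): TC = 17,660×£12.85 + (17,660/1792.3)×187 + (1792.3/2)×0.16×£12.85 = £230,616.04.
EOQ at £12.40 = 1824.6 < 2300, so use break Q=2300: TC = 17,660×£12.40 + (17,660/2300.0)×187 + (2300.0/2)×0.16×£12.40 = £222,701.43.
EOQ at £12.22 = 1838.0 < 12000, so use break Q=12000: TC = 17,660×£12.22 + (17,660/12000.0)×187 + (12000.0/2)×0.16×£12.22 = £227,811.60.
Lowest total cost is £222,701.43 at Q = 2300.0.

Q* ≈ 2,300 cartons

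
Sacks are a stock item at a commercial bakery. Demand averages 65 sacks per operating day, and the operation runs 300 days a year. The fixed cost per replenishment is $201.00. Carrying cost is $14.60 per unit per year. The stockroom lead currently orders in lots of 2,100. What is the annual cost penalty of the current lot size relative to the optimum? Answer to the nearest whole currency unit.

Extra cost ≈ $6,498 per year

Annual demand D = 65 × 300 = 19,500.
EOQ = √(2DS/H) = √(2 × 19,500 × 201 / 14.6) ≈ 732.75.
Cost at Q* = (D/Q*)S + (Q*/2)H = √(2DSH) ≈ $10,698.10.
Cost at Q = 2,100: (19,500/2,100)×201 + (2,100/2)×14.6 = $1,866.43 + $15,330.00 = $17,196.43.
Excess = $17,196.43 − $10,698.10 = $6,498.33.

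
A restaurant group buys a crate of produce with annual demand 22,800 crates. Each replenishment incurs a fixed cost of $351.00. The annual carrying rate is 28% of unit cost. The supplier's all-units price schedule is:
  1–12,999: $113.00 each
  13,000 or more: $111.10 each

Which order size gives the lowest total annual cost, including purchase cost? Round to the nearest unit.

Q* ≈ 711 crates

Holding cost per unit per year at price C is H = 0.28·C.
For each price level, check whether its EOQ is feasible; otherwise the best quantity at that price is the breakpoint.
EOQ at $113.00 = 711.2 (feasible in tier 1): TC = 22,800×$113.00 + (22,800/711.2)×351 + (711.2/2)×0.28×$113.00 = $2,598,903.71.
EOQ at $111.10 = 717.3 < 13000, so use break Q=13000: TC = 22,800×$111.10 + (22,800/13000.0)×351 + (13000.0/2)×0.28×$111.10 = $2,735,897.60.
Lowest total cost is $2,598,903.71 at Q = 711.2.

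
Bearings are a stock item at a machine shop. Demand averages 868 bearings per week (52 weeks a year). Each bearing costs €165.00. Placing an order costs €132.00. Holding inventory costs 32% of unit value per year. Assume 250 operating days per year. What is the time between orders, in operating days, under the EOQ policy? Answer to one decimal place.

Annual demand D = 868 × 52 = 45,136.
Holding cost H = 0.32 × €165.00 = €52.8000 per unit per year.
Q* = √(2DS/H) = √(2 × 45,136 × 132 / 52.8) ≈ 475.06.
Cycle time = Q*/D × 250 = 475.06 / 45,136 × 250 ≈ 2.631 days.

T ≈ 2.6 days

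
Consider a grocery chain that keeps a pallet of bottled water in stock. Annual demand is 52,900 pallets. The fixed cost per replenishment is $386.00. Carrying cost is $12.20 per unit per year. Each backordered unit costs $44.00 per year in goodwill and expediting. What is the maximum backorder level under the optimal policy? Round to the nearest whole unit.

S* ≈ 449 pallets

With planned backorders, Q* = √(2DS/H) · √((H+B)/B).
√(2DS/H) = √(2 × 52,900 × 386 / 12.2) = 1829.602.
√((H+B)/B) = √((12.2+44)/44) = 1.1302.
Q* ≈ 2067.752.
S* = Q* · H/(H+B) = 2067.752 × 12.2/56.2 ≈ 448.871.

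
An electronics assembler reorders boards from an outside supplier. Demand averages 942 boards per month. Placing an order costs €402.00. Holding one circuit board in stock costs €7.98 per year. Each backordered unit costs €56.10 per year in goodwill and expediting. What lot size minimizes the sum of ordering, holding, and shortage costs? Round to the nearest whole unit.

Q* ≈ 1,141 boards

Annual demand D = 942 × 12 = 11,304.
With planned backorders, Q* = √(2DS/H) · √((H+B)/B).
√(2DS/H) = √(2 × 11,304 × 402 / 7.98) = 1067.192.
√((H+B)/B) = √((7.98+56.1)/56.1) = 1.0688.
Q* ≈ 1140.571.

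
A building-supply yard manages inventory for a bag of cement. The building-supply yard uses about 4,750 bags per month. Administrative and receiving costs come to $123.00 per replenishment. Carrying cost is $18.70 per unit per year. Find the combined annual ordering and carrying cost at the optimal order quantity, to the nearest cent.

TC* ≈ $16,192.94

Annual demand D = 4,750 × 12 = 57,000.
EOQ = √(2DS/H) = √(2 × 57,000 × 123 / 18.7) ≈ 865.93.
At Q*, ordering cost (D/Q*)S equals holding cost (Q*/2)H, each = √(DSH/2).
Minimum total = √(2DSH) = √(2 × 57,000 × 123 × 18.7) ≈ 16192.943.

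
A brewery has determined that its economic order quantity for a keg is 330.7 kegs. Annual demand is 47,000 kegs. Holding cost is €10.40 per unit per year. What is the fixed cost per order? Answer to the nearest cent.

Invert the EOQ relation Q*² = 2DS/H.
From Q* = √(2DS/H): S = Q*²H / (2D) = 330.7² × 10.4 / (2 × 47,000) = 12.0997.

S ≈ €12.10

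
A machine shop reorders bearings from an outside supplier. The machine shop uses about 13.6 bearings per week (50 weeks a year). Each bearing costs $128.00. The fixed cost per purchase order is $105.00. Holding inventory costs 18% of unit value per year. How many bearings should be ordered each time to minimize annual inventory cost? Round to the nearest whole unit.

Q* ≈ 79 bearings

Annual demand D = 13.6 × 50 = 680.
Holding cost H = 0.18 × $128.00 = $23.0400 per unit per year.
EOQ = √(2DS / H) = √(2 × 680 × 105 / 23.04).
= √(142,800 / 23.04) = √6,197.9167 ≈ 78.727.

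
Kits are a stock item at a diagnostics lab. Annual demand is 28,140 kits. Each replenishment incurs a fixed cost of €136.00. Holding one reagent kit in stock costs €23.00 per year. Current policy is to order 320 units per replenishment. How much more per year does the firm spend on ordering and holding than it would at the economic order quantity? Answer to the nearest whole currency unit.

Extra cost ≈ €2,371 per year

EOQ = √(2DS/H) = √(2 × 28,140 × 136 / 23) ≈ 576.88.
Cost at Q* = (D/Q*)S + (Q*/2)H = √(2DSH) ≈ €13,268.15.
Cost at Q = 320: (28,140/320)×136 + (320/2)×23 = €11,959.50 + €3,680.00 = €15,639.50.
Excess = €15,639.50 − €13,268.15 = €2,371.35.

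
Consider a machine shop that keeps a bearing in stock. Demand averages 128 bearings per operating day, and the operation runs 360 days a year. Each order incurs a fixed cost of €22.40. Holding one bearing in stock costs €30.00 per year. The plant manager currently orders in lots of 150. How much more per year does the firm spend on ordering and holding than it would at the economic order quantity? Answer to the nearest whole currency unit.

Extra cost ≈ €1,262 per year

Annual demand D = 128 × 360 = 46,080.
EOQ = √(2DS/H) = √(2 × 46,080 × 22.4 / 30) ≈ 262.32.
Cost at Q* = (D/Q*)S + (Q*/2)H = √(2DSH) ≈ €7,869.66.
Cost at Q = 150: (46,080/150)×22.4 + (150/2)×30 = €6,881.28 + €2,250.00 = €9,131.28.
Excess = €9,131.28 − €7,869.66 = €1,261.62.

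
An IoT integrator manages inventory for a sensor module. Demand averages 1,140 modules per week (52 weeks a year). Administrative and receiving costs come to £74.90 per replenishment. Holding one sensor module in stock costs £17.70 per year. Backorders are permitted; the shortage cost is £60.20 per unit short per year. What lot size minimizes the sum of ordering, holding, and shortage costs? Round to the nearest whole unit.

Annual demand D = 1,140 × 52 = 59,280.
With planned backorders, Q* = √(2DS/H) · √((H+B)/B).
√(2DS/H) = √(2 × 59,280 × 74.9 / 17.7) = 708.310.
√((H+B)/B) = √((17.7+60.2)/60.2) = 1.1375.
Q* ≈ 805.738.

Q* ≈ 806 modules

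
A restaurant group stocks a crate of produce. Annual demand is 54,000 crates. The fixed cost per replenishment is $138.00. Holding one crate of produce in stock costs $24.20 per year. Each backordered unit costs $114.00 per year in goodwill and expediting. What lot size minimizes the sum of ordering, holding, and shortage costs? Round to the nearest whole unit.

With planned backorders, Q* = √(2DS/H) · √((H+B)/B).
√(2DS/H) = √(2 × 54,000 × 138 / 24.2) = 784.772.
√((H+B)/B) = √((24.2+114)/114) = 1.1010.
Q* ≈ 864.063.

Q* ≈ 864 crates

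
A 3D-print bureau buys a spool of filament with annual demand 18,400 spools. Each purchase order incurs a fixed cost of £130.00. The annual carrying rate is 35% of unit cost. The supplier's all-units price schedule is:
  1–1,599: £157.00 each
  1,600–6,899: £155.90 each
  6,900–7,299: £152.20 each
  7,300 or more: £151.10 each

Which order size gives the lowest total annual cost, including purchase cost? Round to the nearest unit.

Q* ≈ 295 spools

Holding cost per unit per year at price C is H = 0.35·C.
Evaluate total cost at each tier's feasible EOQ or, if the EOQ is below the tier, at the tier's minimum quantity.
EOQ at £157.00 = 295.1 (feasible in tier 1): TC = 18,400×£157.00 + (18,400/295.1)×130 + (295.1/2)×0.35×£157.00 = £2,905,013.60.
EOQ at £155.90 = 296.1 < 1600, so use break Q=1600: TC = 18,400×£155.90 + (18,400/1600.0)×130 + (1600.0/2)×0.35×£155.90 = £2,913,707.00.
EOQ at £152.20 = 299.7 < 6900, so use break Q=6900: TC = 18,400×£152.20 + (18,400/6900.0)×130 + (6900.0/2)×0.35×£152.20 = £2,984,608.17.
EOQ at £151.10 = 300.8 < 7300, so use break Q=7300: TC = 18,400×£151.10 + (18,400/7300.0)×130 + (7300.0/2)×0.35×£151.10 = £2,973,597.92.
Lowest total cost is £2,905,013.60 at Q = 295.1.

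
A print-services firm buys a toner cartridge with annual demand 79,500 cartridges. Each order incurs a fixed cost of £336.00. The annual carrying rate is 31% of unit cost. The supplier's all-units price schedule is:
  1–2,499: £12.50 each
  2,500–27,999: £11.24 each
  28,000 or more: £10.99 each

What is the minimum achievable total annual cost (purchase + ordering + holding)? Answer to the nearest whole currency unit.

TC* ≈ £907,224

Holding cost per unit per year at price C is H = 0.31·C.
Candidates are each tier's EOQ (if it falls in that tier) and each price-break quantity.
Tier 1 (£12.50): EOQ = 3713.1 exceeds tier's upper bound 2499, so this tier is dominated.
EOQ at £11.24 = 3915.7 (feasible in tier 2): TC = 79,500×£11.24 + (79,500/3915.7)×336 + (3915.7/2)×0.31×£11.24 = £907,223.70.
EOQ at £10.99 = 3959.9 < 28000, so use break Q=28000: TC = 79,500×£10.99 + (79,500/28000.0)×336 + (28000.0/2)×0.31×£10.99 = £922,355.60.
Lowest total cost among the candidates is at Q = 3915.7.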